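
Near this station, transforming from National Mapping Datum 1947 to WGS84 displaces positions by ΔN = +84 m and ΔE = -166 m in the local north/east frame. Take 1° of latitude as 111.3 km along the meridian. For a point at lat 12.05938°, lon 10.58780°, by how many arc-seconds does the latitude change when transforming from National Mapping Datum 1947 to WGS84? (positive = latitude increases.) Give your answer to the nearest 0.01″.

Δφ = 2.72″

1° of latitude = 111.3 km, so Δφ = 84.0 / 111300 = 0.0007547° = 2.717″.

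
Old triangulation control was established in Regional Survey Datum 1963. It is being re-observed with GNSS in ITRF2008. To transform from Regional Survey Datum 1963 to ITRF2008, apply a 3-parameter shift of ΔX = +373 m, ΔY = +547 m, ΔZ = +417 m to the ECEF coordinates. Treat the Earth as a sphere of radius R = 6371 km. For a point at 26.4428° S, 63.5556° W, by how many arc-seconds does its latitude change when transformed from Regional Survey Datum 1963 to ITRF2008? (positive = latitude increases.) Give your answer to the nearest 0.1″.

Δφ = 7.4″

sin φ = -0.445304, cos φ = 0.895379, sin λ = -0.895367, cos λ = 0.445329.
North component: ΔN = −sin φ cos λ·ΔX − sin φ sin λ·ΔY + cos φ·ΔZ = −(-0.445304)(0.445329)(373) − (-0.445304)(-0.895367)(547) + (0.895379)(417) = 229.25 m.
1° of latitude spans πR/180 = 111195 m, so Δφ = 229.25 / 111195 × 3600 = 7.422″.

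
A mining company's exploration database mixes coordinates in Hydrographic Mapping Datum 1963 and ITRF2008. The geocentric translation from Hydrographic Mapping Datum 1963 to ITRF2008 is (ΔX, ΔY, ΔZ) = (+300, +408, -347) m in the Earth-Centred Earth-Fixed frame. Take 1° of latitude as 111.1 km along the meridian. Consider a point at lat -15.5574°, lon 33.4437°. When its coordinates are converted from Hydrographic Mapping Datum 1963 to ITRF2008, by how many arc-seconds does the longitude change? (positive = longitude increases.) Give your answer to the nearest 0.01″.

sin φ = -0.268204, cos φ = 0.963362, sin λ = 0.551117, cos λ = 0.834428.
East component: ΔE = −sin λ·ΔX + cos λ·ΔY = −(0.551117)(300) + (0.834428)(408) = 175.11 m.
1° of latitude spans 111100 m; at latitude φ, 1° of longitude spans that × cos φ = 107029.5 m, so Δλ = 175.11 / 107029.5 × 3600 = 5.890″.

Δλ = 5.89″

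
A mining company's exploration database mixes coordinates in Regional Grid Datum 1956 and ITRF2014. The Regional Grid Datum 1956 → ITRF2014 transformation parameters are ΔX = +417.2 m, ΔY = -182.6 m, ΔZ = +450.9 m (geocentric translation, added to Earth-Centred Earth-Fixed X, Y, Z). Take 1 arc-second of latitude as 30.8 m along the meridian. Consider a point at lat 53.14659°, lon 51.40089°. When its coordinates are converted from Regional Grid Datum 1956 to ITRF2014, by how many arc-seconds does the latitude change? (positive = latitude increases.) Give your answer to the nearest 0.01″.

Δφ = 5.73″

sin φ = 0.800173, cos φ = 0.599770, sin λ = 0.781530, cos λ = 0.623867.
North component: ΔN = −sin φ cos λ·ΔX − sin φ sin λ·ΔY + cos φ·ΔZ = −(0.800173)(0.623867)(417.2) − (0.800173)(0.781530)(-182.6) + (0.599770)(450.9) = 176.36 m.
1° of latitude spans 3600 × 30.80 = 110880 m, so Δφ = 176.36 / 110880 × 3600 = 5.726″.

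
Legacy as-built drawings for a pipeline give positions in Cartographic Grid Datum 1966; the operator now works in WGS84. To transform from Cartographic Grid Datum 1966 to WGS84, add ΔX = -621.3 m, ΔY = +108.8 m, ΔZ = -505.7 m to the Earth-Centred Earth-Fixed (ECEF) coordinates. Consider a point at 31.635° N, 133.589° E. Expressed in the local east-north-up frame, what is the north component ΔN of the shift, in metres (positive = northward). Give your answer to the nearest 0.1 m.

At φ = 31.635°, λ = 133.589°: sin φ = 0.524506, cos φ = 0.851407, sin λ = 0.724304, cos λ = -0.689481.
ΔN = −sin φ cos λ·ΔX − sin φ sin λ·ΔY + cos φ·ΔZ = −(0.524506)(-0.689481)(-621.3) − (0.524506)(0.724304)(108.8) + (0.851407)(-505.7) = -696.57 m.

ΔN = -696.6 m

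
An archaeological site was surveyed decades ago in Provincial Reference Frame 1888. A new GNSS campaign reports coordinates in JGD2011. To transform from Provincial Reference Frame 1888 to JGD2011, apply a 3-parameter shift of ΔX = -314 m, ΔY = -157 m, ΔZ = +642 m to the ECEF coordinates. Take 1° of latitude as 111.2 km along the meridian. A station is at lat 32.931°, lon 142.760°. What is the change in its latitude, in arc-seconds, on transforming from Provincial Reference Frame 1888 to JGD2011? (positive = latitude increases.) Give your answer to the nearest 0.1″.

Δφ = 14.7″

sin φ = 0.543629, cos φ = 0.839326, sin λ = 0.605155, cos λ = -0.796108.
North component: ΔN = −sin φ cos λ·ΔX − sin φ sin λ·ΔY + cos φ·ΔZ = −(0.543629)(-0.796108)(-314) − (0.543629)(0.605155)(-157) + (0.839326)(642) = 454.60 m.
1° of latitude spans 111200 m, so Δφ = 454.60 / 111200 × 3600 = 14.717″.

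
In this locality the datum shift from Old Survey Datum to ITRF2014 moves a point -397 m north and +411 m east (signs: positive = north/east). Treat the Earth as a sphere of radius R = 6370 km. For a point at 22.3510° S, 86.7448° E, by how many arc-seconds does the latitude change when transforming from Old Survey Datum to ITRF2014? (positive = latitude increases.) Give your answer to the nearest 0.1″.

Δφ = -12.9″

On a sphere of radius R, 1 rad of latitude = R, so Δφ = ΔN / R = -397.0 / 6370000 = -6.2323e-05 rad = -12.855″.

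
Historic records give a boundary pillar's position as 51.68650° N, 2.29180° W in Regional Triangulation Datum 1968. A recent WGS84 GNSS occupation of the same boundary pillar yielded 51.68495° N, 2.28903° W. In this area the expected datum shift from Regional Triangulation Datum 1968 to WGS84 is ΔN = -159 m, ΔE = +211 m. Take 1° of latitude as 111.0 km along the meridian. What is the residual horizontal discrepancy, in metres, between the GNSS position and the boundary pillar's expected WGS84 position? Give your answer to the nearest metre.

24 m

Observed coordinate differences: Δφ = -0.00155°, Δλ = +0.00277°.
Converting to metres (1° lat = 111000 m, cos φ = 0.619964): observed ΔN = -172.1 m, observed ΔE = 190.6 m.
Subtracting the expected shift leaves a residual of -172.1 − (-159) = -13.1 m north and 190.6 − (211) = -20.4 m east.
Residual distance = √((-13.1)² + (-20.4)²) = 24.2 m.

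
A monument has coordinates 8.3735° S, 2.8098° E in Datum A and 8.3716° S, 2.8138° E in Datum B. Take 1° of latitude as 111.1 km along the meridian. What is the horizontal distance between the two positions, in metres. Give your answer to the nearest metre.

Δφ = -8.3716° − -8.3735° = +0.0019°; Δλ = 2.8138° − 2.8098° = +0.0040°.
ΔN = Δφ × 111100 = 211.1 m; ΔE = Δλ × 111100 × cos(-8.3735°) = +0.0040 × 111100 × 0.989340 = 439.7 m.
Distance = √(ΔE² + ΔN²) = √(439.7² + 211.1²) = 487.7 m.

488 m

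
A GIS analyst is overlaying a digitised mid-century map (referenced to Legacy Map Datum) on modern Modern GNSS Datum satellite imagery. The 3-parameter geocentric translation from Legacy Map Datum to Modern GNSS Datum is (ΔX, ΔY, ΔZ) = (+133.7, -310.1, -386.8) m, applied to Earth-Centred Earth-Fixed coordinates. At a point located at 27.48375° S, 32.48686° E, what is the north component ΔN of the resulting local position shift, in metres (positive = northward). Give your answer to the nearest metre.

At φ = -27.48375°, λ = 32.48686°: sin φ = -0.461497, cos φ = 0.887142, sin λ = 0.537106, cos λ = 0.843515.
ΔN = −sin φ cos λ·ΔX − sin φ sin λ·ΔY + cos φ·ΔZ = −(-0.461497)(0.843515)(133.7) − (-0.461497)(0.537106)(-310.1) + (0.887142)(-386.8) = -367.97 m.

ΔN = -368 m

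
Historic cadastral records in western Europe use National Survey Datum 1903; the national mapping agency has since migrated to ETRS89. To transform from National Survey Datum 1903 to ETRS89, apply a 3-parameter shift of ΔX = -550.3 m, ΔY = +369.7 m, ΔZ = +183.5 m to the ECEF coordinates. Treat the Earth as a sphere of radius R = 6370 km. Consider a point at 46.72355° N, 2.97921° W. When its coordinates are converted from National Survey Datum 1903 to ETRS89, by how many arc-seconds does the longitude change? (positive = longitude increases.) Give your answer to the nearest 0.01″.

sin φ = 0.728055, cos φ = 0.685519, sin λ = -0.051974, cos λ = 0.998648.
East component: ΔE = −sin λ·ΔX + cos λ·ΔY = −(-0.051974)(-550.3) + (0.998648)(369.7) = 340.60 m.
1° of latitude spans πR/180 = 111177 m; at latitude φ, 1° of longitude spans that × cos φ = 76214.3 m, so Δλ = 340.60 / 76214.3 × 3600 = 16.088″.

Δλ = 16.09″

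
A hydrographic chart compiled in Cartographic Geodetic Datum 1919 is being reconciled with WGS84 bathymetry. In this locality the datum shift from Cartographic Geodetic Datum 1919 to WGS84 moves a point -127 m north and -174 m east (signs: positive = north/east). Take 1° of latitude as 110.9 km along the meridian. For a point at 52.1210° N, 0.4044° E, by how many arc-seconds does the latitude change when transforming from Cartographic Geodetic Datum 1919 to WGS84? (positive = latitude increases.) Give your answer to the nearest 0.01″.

Δφ = -4.12″

1° of latitude = 110.9 km, so Δφ = -127.0 / 110900 = -0.0011452° = -4.123″.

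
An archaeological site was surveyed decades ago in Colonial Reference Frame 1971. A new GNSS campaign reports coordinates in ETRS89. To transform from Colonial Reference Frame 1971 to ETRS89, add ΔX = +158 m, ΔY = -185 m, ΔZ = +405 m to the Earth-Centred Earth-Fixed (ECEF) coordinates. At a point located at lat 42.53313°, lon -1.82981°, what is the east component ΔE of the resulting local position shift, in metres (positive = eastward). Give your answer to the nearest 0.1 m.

ΔE = -179.9 m

At φ = 42.53313°, λ = -1.82981°: sin φ = 0.676016, cos φ = 0.736887, sin λ = -0.031931, cos λ = 0.999490.
ΔE = −sin λ·ΔX + cos λ·ΔY = −(-0.031931)·(158) + (0.999490)·(-185) = -179.86 m.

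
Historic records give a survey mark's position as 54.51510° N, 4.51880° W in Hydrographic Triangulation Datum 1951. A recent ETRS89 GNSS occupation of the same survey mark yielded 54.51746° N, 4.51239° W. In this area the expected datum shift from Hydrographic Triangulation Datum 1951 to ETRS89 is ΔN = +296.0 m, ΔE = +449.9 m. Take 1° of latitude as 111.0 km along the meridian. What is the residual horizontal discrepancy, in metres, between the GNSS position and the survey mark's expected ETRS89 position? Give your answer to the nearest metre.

50 m

Observed coordinate differences: Δφ = +0.00236°, Δλ = +0.00641°.
Converting to metres (1° lat = 111000 m, cos φ = 0.580488): observed ΔN = 262.0 m, observed ΔE = 413.0 m.
Subtracting the expected shift leaves a residual of 262.0 − (296.0) = -34.0 m north and 413.0 − (449.9) = -36.9 m east.
Residual distance = √((-34.0)² + (-36.9)²) = 50.2 m.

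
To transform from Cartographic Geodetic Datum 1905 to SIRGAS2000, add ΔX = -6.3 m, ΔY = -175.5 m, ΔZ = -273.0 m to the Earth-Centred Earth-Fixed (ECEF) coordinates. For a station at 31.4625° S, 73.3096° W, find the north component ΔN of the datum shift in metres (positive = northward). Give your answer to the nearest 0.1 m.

ΔN = -146.1 m

At φ = -31.4625°, λ = -73.3096°: sin φ = -0.521940, cos φ = 0.852982, sin λ = -0.957871, cos λ = 0.287200.
ΔN = −sin φ cos λ·ΔX − sin φ sin λ·ΔY + cos φ·ΔZ = −(-0.521940)(0.287200)(-6.3) − (-0.521940)(-0.957871)(-175.5) + (0.852982)(-273.0) = -146.07 m.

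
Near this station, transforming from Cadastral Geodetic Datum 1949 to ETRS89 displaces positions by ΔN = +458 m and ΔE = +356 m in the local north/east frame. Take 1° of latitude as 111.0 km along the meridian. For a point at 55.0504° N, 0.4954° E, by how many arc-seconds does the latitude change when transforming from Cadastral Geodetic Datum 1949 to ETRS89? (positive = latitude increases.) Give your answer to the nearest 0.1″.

1° of latitude = 111.0 km, so Δφ = 458.0 / 111000 = 0.0041261° = 14.854″.

Δφ = 14.9″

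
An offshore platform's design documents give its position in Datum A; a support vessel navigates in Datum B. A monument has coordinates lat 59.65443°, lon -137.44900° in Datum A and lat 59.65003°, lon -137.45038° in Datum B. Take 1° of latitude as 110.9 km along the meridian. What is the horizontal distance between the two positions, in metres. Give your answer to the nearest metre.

494 m

Δφ = 59.65003° − 59.65443° = -0.00440°; Δλ = -137.45038° − -137.44900° = -0.00138°.
ΔN = Δφ × 110900 = -488.0 m; ΔE = Δλ × 110900 × cos(59.65443°) = -0.00138 × 110900 × 0.505214 = -77.3 m.
Distance = √(ΔE² + ΔN²) = √((-77.3)² + (-488.0)²) = 494.0 m.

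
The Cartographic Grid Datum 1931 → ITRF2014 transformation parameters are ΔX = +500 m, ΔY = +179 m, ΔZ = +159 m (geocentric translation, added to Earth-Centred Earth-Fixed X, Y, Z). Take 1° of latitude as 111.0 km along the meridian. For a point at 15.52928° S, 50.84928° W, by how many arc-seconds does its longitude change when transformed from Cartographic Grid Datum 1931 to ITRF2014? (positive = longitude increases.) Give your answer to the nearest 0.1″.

Δλ = 16.9″

sin φ = -0.267731, cos φ = 0.963494, sin λ = -0.775488, cos λ = 0.631363.
East component: ΔE = −sin λ·ΔX + cos λ·ΔY = −(-0.775488)(500) + (0.631363)(179) = 500.76 m.
1° of latitude spans 111000 m; at latitude φ, 1° of longitude spans that × cos φ = 106947.8 m, so Δλ = 500.76 / 106947.8 × 3600 = 16.856″.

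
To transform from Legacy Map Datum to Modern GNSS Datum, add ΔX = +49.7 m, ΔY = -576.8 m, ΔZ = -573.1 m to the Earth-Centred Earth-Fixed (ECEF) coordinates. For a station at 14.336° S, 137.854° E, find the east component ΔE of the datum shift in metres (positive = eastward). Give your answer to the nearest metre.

ΔE = 394 m

The local east axis at (φ, λ) is (−sin λ, cos λ, 0), so ΔE = −sin(137.854°)·49.7 + cos(137.854°)·(-576.8) = 394.31 m.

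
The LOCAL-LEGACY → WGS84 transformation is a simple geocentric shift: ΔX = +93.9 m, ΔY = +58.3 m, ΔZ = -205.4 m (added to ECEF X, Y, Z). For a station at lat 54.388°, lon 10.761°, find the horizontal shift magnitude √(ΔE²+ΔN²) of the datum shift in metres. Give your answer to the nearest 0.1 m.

207.3 m

The local east axis at (φ, λ) is (−sin λ, cos λ, 0), so ΔE = −sin(10.761°)·93.9 + cos(10.761°)·58.3 = 39.74 m.
The local north axis is (−sin φ cos λ, −sin φ sin λ, cos φ), giving ΔN = -74.996 − 8.850 − 119.603 = -203.45 m.
Horizontal magnitude = √(ΔE² + ΔN²) = √(39.74² + (-203.45)²) = 207.29 m.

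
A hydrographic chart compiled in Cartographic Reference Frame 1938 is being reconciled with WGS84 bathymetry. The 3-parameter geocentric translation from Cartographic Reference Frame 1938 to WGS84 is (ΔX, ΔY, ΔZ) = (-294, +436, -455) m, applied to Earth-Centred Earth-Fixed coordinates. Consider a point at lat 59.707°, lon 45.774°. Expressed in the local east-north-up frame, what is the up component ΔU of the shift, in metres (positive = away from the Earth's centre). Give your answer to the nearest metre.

The local up (radial) axis is (cos φ cos λ, cos φ sin λ, sin φ), giving ΔU = -103.438 + 157.599 − 392.873 = -338.71 m.

ΔU = -339 m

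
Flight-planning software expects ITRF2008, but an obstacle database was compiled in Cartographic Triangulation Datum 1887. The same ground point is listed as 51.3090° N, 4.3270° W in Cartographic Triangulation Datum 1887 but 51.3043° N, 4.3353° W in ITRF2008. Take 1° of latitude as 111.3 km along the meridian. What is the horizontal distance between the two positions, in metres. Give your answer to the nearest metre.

779 m

Δφ = 51.3043° − 51.3090° = -0.0047°; Δλ = -4.3353° − -4.3270° = -0.0083°.
ΔN = Δφ × 111300 = -523.1 m; ΔE = Δλ × 111300 × cos(51.3090°) = -0.0083 × 111300 × 0.625120 = -577.5 m.
Distance = √(ΔE² + ΔN²) = √((-577.5)² + (-523.1)²) = 779.2 m.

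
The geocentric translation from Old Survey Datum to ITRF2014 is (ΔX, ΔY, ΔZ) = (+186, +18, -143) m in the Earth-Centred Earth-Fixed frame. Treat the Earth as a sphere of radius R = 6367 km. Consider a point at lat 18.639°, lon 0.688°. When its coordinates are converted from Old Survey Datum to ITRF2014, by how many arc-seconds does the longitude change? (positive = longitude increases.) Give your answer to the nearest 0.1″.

Δλ = 0.5″

sin φ = 0.319604, cos φ = 0.947551, sin λ = 0.012008, cos λ = 0.999928.
East component: ΔE = −sin λ·ΔX + cos λ·ΔY = −(0.012008)(186) + (0.999928)(18) = 15.77 m.
1° of latitude spans πR/180 = 111125 m; at latitude φ, 1° of longitude spans that × cos φ = 105296.7 m, so Δλ = 15.77 / 105296.7 × 3600 = 0.539″.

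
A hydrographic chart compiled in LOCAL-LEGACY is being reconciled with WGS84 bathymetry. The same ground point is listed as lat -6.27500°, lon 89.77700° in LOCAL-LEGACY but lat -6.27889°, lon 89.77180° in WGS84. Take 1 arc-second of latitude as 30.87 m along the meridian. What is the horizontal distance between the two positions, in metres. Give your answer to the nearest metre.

Δφ = -6.27889° − -6.27500° = -0.00389°; Δλ = 89.77180° − 89.77700° = -0.00520°.
1° of latitude = 3600 × 30.87 = 111132 m.
ΔN = Δφ × 111132 = -432.3 m; ΔE = Δλ × 111132 × cos(-6.27500°) = -0.00520 × 111132 × 0.994009 = -574.4 m.
Distance = √(ΔE² + ΔN²) = √((-574.4)² + (-432.3)²) = 718.9 m.

719 m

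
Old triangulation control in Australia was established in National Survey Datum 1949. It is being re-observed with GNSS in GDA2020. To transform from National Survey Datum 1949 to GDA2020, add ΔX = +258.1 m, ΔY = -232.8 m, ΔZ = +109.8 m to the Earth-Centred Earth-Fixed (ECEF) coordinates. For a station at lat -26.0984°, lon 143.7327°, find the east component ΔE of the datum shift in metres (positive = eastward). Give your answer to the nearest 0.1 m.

ΔE = 35.0 m

The local east axis at (φ, λ) is (−sin λ, cos λ, 0), so ΔE = −sin(143.7327°)·258.1 + cos(143.7327°)·(-232.8) = 35.02 m.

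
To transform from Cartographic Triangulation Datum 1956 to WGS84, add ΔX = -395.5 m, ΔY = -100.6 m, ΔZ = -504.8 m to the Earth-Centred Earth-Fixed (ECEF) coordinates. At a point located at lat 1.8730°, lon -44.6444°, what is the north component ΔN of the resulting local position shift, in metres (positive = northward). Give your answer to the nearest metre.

ΔN = -498 m

At φ = 1.8730°, λ = -44.6444°: sin φ = 0.032684, cos φ = 0.999466, sin λ = -0.702705, cos λ = 0.711482.
ΔN = −sin φ cos λ·ΔX − sin φ sin λ·ΔY + cos φ·ΔZ = −(0.032684)(0.711482)(-395.5) − (0.032684)(-0.702705)(-100.6) + (0.999466)(-504.8) = -497.64 m.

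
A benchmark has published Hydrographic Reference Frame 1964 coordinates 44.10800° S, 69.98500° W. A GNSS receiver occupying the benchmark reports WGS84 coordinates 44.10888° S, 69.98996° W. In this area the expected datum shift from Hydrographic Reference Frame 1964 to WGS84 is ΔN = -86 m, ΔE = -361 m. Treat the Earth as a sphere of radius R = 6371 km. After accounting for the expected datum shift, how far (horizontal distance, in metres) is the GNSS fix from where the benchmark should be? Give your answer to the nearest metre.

37 m

Observed coordinate differences: Δφ = -0.00088°, Δλ = -0.00496°.
Converting to metres (1° lat = 111195 m, cos φ = 0.718029): observed ΔN = -97.9 m, observed ΔE = -396.0 m.
Subtracting the expected shift leaves a residual of -97.9 − (-86) = -11.9 m north and -396.0 − (-361) = -35.0 m east.
Residual distance = √((-11.9)² + (-35.0)²) = 37.0 m.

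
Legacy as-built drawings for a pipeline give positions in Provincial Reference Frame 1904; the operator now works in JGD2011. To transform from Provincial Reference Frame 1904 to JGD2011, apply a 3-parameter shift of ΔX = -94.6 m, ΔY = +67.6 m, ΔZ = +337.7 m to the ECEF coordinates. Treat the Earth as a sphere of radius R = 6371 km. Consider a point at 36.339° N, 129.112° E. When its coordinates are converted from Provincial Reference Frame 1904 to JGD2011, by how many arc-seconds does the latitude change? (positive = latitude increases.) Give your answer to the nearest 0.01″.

Δφ = 6.66″

sin φ = 0.592562, cos φ = 0.805525, sin λ = 0.775914, cos λ = -0.630838.
North component: ΔN = −sin φ cos λ·ΔX − sin φ sin λ·ΔY + cos φ·ΔZ = −(0.592562)(-0.630838)(-94.6) − (0.592562)(0.775914)(67.6) + (0.805525)(337.7) = 205.58 m.
1° of latitude spans πR/180 = 111195 m, so Δφ = 205.58 / 111195 × 3600 = 6.656″.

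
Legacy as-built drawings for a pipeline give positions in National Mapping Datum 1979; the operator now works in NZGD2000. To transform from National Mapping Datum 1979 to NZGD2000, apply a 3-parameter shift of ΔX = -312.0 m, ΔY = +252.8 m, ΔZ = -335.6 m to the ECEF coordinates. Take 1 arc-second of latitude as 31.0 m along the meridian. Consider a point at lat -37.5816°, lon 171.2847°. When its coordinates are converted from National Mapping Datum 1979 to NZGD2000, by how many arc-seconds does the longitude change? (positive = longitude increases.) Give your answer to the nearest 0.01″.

sin φ = -0.609891, cos φ = 0.792486, sin λ = 0.151525, cos λ = -0.988453.
East component: ΔE = −sin λ·ΔX + cos λ·ΔY = −(0.151525)(-312.0) + (-0.988453)(252.8) = -202.61 m.
1° of latitude spans 3600 × 31.00 = 111600 m; at latitude φ, 1° of longitude spans that × cos φ = 88441.4 m, so Δλ = -202.61 / 88441.4 × 3600 = -8.247″.

Δλ = -8.25″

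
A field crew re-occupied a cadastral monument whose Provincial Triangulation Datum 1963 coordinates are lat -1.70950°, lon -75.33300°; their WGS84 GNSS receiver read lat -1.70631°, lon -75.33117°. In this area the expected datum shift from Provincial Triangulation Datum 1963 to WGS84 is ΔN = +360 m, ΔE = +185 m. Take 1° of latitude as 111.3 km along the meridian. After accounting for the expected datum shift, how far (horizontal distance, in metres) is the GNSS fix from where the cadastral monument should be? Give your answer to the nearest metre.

19 m

Observed coordinate differences: Δφ = +0.00319°, Δλ = +0.00183°.
Converting to metres (1° lat = 111300 m, cos φ = 0.999555): observed ΔN = 355.0 m, observed ΔE = 203.6 m.
Subtracting the expected shift leaves a residual of 355.0 − (360) = -5.0 m north and 203.6 − (185) = 18.6 m east.
Residual distance = √((-5.0)² + 18.6²) = 19.2 m.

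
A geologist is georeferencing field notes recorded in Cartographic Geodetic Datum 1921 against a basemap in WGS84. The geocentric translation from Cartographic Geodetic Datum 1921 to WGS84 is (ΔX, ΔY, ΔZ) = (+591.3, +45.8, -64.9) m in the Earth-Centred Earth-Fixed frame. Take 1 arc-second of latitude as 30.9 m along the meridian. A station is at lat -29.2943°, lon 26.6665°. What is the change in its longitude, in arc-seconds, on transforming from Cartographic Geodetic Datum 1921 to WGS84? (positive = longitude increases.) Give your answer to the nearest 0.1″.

Δλ = -8.3″

sin φ = -0.489296, cos φ = 0.872118, sin λ = 0.448797, cos λ = 0.893634.
East component: ΔE = −sin λ·ΔX + cos λ·ΔY = −(0.448797)(591.3) + (0.893634)(45.8) = -224.44 m.
1° of latitude spans 3600 × 30.90 = 111240 m; at latitude φ, 1° of longitude spans that × cos φ = 97014.4 m, so Δλ = -224.44 / 97014.4 × 3600 = -8.329″.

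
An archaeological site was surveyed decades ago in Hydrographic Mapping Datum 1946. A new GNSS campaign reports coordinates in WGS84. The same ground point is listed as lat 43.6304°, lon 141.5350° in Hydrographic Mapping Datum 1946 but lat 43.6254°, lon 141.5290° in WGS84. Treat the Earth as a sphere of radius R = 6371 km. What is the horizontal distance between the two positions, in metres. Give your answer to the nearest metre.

736 m

Δφ = 43.6254° − 43.6304° = -0.0050°; Δλ = 141.5290° − 141.5350° = -0.0060°.
1° along a meridian = πR/180 = 111195 m.
ΔN = Δφ × 111195 = -556.0 m; ΔE = Δλ × 111195 × cos(43.6304°) = -0.0060 × 111195 × 0.723806 = -482.9 m.
Distance = √(ΔE² + ΔN²) = √((-482.9)² + (-556.0)²) = 736.4 m.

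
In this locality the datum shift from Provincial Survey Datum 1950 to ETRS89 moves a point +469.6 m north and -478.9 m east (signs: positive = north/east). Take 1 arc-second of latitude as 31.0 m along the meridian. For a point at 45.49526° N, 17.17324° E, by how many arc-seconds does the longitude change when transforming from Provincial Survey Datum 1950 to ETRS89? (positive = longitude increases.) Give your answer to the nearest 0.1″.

Δλ = -22.0″

At latitude 45.49526°, cos φ = 0.700968.
1″ of longitude at this latitude = 31.00 × cos φ = 21.7300 m, so Δλ = -478.9 / 21.7300 = -22.039″.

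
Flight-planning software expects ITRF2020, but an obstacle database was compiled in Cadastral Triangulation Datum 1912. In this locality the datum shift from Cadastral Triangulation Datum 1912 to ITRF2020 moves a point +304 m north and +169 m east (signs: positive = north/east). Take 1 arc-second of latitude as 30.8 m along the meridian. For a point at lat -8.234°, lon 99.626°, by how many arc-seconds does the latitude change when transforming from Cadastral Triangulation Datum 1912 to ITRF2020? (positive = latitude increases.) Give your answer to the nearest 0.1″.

Δφ = 9.9″

1″ of latitude = 30.80 m, so Δφ = 304.0 / 30.80 = 9.870″.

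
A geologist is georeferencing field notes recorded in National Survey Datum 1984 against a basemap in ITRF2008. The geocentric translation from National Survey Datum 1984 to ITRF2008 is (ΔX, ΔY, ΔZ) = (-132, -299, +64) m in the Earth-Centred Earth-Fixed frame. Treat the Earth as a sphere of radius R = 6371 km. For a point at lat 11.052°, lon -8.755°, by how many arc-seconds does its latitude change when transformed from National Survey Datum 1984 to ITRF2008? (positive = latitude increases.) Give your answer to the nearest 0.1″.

sin φ = 0.191700, cos φ = 0.981454, sin λ = -0.152210, cos λ = 0.988348.
North component: ΔN = −sin φ cos λ·ΔX − sin φ sin λ·ΔY + cos φ·ΔZ = −(0.191700)(0.988348)(-132) − (0.191700)(-0.152210)(-299) + (0.981454)(64) = 79.10 m.
1° of latitude spans πR/180 = 111195 m, so Δφ = 79.10 / 111195 × 3600 = 2.561″.

Δφ = 2.6″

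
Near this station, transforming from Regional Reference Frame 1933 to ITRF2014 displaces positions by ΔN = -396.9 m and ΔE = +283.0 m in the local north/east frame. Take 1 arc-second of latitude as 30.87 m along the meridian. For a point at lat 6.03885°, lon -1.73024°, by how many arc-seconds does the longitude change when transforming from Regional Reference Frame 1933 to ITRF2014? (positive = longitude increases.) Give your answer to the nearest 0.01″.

At latitude 6.03885°, cos φ = 0.994451.
1″ of longitude at this latitude = 30.87 × cos φ = 30.6987 m, so Δλ = 283.0 / 30.6987 = 9.219″.

Δλ = 9.22″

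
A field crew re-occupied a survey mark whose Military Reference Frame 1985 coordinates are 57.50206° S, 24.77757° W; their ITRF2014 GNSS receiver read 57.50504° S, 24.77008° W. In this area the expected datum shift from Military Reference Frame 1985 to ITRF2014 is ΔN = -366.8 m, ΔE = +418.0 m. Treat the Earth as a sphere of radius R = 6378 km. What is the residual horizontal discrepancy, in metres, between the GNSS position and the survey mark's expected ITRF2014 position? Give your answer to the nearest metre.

Observed coordinate differences: Δφ = -0.00298°, Δλ = +0.00749°.
Converting to metres (1° lat = 111317 m, cos φ = 0.537269): observed ΔN = -331.7 m, observed ΔE = 448.0 m.
Subtracting the expected shift leaves a residual of -331.7 − (-366.8) = 35.1 m north and 448.0 − (418.0) = 30.0 m east.
Residual distance = √(35.1² + 30.0²) = 46.1 m.

46 m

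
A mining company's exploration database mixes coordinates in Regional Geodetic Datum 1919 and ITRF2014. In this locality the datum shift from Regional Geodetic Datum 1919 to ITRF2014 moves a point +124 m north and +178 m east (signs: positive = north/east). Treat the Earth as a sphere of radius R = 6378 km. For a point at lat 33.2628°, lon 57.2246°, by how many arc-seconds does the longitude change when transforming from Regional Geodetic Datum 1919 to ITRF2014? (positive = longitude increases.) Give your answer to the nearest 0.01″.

Δλ = 6.88″

At latitude 33.2628°, cos φ = 0.836164.
One radian of longitude at latitude φ spans R cos φ, so Δλ = ΔE / (R cos φ) = 178.0 / (6378000 × 0.836164) = 3.3377e-05 rad = 6.884″.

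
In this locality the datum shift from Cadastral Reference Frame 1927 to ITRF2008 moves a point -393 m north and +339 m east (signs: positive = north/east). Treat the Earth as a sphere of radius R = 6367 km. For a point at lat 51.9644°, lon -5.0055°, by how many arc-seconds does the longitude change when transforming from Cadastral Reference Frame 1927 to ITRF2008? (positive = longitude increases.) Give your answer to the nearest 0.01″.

At latitude 51.9644°, cos φ = 0.616151.
One radian of longitude at latitude φ spans R cos φ, so Δλ = ΔE / (R cos φ) = 339.0 / (6367000 × 0.616151) = 8.6413e-05 rad = 17.824″.

Δλ = 17.82″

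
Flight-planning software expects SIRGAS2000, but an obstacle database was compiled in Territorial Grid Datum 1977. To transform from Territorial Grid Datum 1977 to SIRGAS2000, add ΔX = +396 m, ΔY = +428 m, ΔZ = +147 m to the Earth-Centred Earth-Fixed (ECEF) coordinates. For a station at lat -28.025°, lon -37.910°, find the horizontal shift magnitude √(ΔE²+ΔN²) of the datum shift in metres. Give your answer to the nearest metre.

601 m

The local east axis at (φ, λ) is (−sin λ, cos λ, 0), so ΔE = −sin(-37.910°)·396 + cos(-37.910°)·428 = 580.99 m.
The local north axis is (−sin φ cos λ, −sin φ sin λ, cos φ), giving ΔN = 146.800 − 123.560 + 129.763 = 153.00 m.
Horizontal magnitude = √(ΔE² + ΔN²) = √(580.99² + 153.00²) = 600.80 m.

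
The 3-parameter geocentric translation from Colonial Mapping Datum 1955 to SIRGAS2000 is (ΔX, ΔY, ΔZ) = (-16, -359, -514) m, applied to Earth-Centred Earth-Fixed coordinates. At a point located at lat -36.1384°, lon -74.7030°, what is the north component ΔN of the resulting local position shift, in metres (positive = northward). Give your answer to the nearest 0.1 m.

At φ = -36.1384°, λ = -74.7030°: sin φ = -0.589738, cos φ = 0.807595, sin λ = -0.964571, cos λ = 0.263823.
ΔN = −sin φ cos λ·ΔX − sin φ sin λ·ΔY + cos φ·ΔZ = −(-0.589738)(0.263823)(-16) − (-0.589738)(-0.964571)(-359) + (0.807595)(-514) = -213.38 m.

ΔN = -213.4 m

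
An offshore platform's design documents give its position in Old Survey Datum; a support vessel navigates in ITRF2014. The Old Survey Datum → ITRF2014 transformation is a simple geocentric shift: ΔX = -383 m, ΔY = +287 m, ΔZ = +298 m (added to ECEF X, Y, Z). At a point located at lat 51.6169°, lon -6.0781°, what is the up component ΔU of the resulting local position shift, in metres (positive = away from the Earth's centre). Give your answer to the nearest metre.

The local up (radial) axis is (cos φ cos λ, cos φ sin λ, sin φ), giving ΔU = -236.474 − 18.869 + 233.595 = -21.75 m.

ΔU = -22 m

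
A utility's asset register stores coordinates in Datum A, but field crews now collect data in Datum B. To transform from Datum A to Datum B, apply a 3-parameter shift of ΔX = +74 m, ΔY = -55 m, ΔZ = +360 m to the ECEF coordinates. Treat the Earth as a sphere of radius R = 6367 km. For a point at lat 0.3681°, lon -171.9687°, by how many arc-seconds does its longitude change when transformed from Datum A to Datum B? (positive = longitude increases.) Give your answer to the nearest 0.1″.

Δλ = 2.1″

sin φ = 0.006425, cos φ = 0.999979, sin λ = -0.139714, cos λ = -0.990192.
East component: ΔE = −sin λ·ΔX + cos λ·ΔY = −(-0.139714)(74) + (-0.990192)(-55) = 64.80 m.
1° of latitude spans πR/180 = 111125 m; at latitude φ, 1° of longitude spans that × cos φ = 111122.8 m, so Δλ = 64.80 / 111122.8 × 3600 = 2.099″.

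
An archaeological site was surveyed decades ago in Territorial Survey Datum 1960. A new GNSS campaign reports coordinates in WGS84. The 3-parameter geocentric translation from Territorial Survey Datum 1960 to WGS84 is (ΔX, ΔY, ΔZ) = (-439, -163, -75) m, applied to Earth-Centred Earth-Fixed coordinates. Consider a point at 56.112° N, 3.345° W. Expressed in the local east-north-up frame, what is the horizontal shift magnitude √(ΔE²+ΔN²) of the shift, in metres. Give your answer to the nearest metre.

366 m

The local east axis at (φ, λ) is (−sin λ, cos λ, 0), so ΔE = −sin(-3.345°)·(-439) + cos(-3.345°)·(-163) = -188.34 m.
The local north axis is (−sin φ cos λ, −sin φ sin λ, cos φ), giving ΔN = 363.806 − 7.895 − 41.818 = 314.09 m.
Horizontal magnitude = √(ΔE² + ΔN²) = √((-188.34)² + 314.09²) = 366.23 m.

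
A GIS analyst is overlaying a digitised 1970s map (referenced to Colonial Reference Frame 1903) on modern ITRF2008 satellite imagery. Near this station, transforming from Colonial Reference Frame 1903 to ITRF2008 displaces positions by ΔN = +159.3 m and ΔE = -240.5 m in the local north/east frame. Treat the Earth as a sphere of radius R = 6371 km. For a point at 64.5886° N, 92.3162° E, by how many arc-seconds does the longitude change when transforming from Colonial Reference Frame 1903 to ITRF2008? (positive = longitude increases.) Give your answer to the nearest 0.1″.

At latitude 64.5886°, cos φ = 0.429115.
One radian of longitude at latitude φ spans R cos φ, so Δλ = ΔE / (R cos φ) = -240.5 / (6371000 × 0.429115) = -8.7970e-05 rad = -18.145″.

Δλ = -18.1″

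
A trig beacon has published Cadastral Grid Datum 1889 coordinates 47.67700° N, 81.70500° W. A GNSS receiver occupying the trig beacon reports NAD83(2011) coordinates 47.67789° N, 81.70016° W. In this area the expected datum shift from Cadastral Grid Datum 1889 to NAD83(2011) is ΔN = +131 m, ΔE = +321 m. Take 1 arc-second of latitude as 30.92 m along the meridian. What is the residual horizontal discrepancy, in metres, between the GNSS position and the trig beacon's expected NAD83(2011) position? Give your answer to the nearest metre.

53 m

Observed coordinate differences: Δφ = +0.00089°, Δλ = +0.00484°.
Converting to metres (1° lat = 111312 m, cos φ = 0.673309): observed ΔN = 99.1 m, observed ΔE = 362.7 m.
Subtracting the expected shift leaves a residual of 99.1 − (131) = -31.9 m north and 362.7 − (321) = 41.7 m east.
Residual distance = √((-31.9)² + 41.7²) = 52.6 m.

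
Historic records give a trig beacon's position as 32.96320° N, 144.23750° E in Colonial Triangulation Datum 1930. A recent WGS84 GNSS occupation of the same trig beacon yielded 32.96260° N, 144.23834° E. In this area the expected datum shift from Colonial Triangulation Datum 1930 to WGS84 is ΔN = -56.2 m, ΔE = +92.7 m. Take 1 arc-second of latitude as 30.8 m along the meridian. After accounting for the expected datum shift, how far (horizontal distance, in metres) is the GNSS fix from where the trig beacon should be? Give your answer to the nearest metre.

18 m

Observed coordinate differences: Δφ = -0.00060°, Δλ = +0.00084°.
Converting to metres (1° lat = 110880 m, cos φ = 0.839020): observed ΔN = -66.5 m, observed ΔE = 78.1 m.
Subtracting the expected shift leaves a residual of -66.5 − (-56.2) = -10.3 m north and 78.1 − (92.7) = -14.6 m east.
Residual distance = √((-10.3)² + (-14.6)²) = 17.8 m.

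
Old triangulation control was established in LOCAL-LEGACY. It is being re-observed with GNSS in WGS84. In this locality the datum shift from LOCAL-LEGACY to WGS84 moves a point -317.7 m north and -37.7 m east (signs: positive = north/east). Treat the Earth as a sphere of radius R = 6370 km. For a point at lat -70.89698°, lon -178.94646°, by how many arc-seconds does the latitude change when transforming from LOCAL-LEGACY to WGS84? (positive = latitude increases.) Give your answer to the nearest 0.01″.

Δφ = -10.29″

On a sphere of radius R, 1 rad of latitude = R, so Δφ = ΔN / R = -317.7 / 6370000 = -4.9874e-05 rad = -10.287″.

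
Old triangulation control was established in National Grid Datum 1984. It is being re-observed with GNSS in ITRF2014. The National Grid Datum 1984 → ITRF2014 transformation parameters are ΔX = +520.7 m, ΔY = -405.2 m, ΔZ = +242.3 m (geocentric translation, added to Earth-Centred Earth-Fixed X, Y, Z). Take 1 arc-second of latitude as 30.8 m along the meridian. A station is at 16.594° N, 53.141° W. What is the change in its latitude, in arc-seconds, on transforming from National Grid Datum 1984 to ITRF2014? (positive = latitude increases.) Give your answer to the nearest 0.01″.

sin φ = 0.285588, cos φ = 0.958352, sin λ = -0.800114, cos λ = 0.599848.
North component: ΔN = −sin φ cos λ·ΔX − sin φ sin λ·ΔY + cos φ·ΔZ = −(0.285588)(0.599848)(520.7) − (0.285588)(-0.800114)(-405.2) + (0.958352)(242.3) = 50.42 m.
1° of latitude spans 3600 × 30.80 = 110880 m, so Δφ = 50.42 / 110880 × 3600 = 1.637″.

Δφ = 1.64″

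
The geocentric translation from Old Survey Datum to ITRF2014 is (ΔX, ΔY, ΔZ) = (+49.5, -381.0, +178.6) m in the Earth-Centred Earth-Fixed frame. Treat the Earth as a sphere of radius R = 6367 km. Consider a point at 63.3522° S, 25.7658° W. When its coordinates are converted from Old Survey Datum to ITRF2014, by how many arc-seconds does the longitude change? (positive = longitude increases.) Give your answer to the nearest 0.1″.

Δλ = -23.2″

sin φ = -0.893780, cos φ = 0.448505, sin λ = -0.434694, cos λ = 0.900578.
East component: ΔE = −sin λ·ΔX + cos λ·ΔY = −(-0.434694)(49.5) + (0.900578)(-381.0) = -321.60 m.
1° of latitude spans πR/180 = 111125 m; at latitude φ, 1° of longitude spans that × cos φ = 49840.2 m, so Δλ = -321.60 / 49840.2 × 3600 = -23.230″.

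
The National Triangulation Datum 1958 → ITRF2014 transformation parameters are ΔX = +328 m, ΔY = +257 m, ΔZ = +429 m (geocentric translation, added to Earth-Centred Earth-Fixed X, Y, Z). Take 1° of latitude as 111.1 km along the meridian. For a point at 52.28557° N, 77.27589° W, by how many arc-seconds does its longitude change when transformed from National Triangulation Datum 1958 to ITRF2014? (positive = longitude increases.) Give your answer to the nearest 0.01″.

Δλ = 19.95″

sin φ = 0.791069, cos φ = 0.611726, sin λ = -0.975442, cos λ = 0.220257.
East component: ΔE = −sin λ·ΔX + cos λ·ΔY = −(-0.975442)(328) + (0.220257)(257) = 376.55 m.
1° of latitude spans 111100 m; at latitude φ, 1° of longitude spans that × cos φ = 67962.8 m, so Δλ = 376.55 / 67962.8 × 3600 = 19.946″.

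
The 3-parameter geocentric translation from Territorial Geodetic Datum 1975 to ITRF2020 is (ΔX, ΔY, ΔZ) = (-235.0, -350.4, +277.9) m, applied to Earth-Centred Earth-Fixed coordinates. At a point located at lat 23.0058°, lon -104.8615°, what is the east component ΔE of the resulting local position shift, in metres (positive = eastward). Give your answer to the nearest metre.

ΔE = -137 m

At φ = 23.0058°, λ = -104.8615°: sin φ = 0.390824, cos φ = 0.920465, sin λ = -0.966549, cos λ = -0.256483.
ΔE = −sin λ·ΔX + cos λ·ΔY = −(-0.966549)·(-235.0) + (-0.256483)·(-350.4) = -137.27 m.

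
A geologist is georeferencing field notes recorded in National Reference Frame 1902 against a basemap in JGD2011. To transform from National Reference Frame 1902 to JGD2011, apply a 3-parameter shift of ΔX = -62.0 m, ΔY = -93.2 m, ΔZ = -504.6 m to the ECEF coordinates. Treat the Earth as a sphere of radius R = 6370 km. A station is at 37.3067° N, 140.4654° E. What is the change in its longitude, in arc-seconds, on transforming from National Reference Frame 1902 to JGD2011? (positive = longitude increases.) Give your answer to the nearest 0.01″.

Δλ = 4.53″

sin φ = 0.606081, cos φ = 0.795403, sin λ = 0.636544, cos λ = -0.771240.
East component: ΔE = −sin λ·ΔX + cos λ·ΔY = −(0.636544)(-62.0) + (-0.771240)(-93.2) = 111.35 m.
1° of latitude spans πR/180 = 111177 m; at latitude φ, 1° of longitude spans that × cos φ = 88430.9 m, so Δλ = 111.35 / 88430.9 × 3600 = 4.533″.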